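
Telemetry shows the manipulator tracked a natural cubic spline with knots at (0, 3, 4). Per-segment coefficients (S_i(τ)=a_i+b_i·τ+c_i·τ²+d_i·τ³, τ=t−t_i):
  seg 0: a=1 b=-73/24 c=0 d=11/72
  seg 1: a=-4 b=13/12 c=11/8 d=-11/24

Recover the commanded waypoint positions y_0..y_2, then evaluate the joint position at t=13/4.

y_0=1 y_1=-4 y_2=-2
S(13/4) = -1869/512

y_0 = S_0(0) = a_0 = 1
y_1 = S_1(0) = a_1 = -4
y_2 = S_1(1) = -2
t_q=13/4 is in segment 1 (τ=1/4); S_1(τ)=-1869/512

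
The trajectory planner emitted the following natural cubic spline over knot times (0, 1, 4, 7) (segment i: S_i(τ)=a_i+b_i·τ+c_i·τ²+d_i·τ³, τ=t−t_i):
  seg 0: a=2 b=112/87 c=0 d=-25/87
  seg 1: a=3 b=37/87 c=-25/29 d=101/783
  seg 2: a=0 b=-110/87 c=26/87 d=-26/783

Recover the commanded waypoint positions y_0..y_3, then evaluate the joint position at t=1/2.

y_0=2 y_1=3 y_2=0 y_3=-2
S(1/2) = 605/232

y_0 = S_0(0) = a_0 = 2
y_1 = S_1(0) = a_1 = 3
y_2 = S_2(0) = a_2 = 0
y_3 = S_2(3) = -2
t_q=1/2 is in segment 0 (τ=1/2); S_0(τ)=605/232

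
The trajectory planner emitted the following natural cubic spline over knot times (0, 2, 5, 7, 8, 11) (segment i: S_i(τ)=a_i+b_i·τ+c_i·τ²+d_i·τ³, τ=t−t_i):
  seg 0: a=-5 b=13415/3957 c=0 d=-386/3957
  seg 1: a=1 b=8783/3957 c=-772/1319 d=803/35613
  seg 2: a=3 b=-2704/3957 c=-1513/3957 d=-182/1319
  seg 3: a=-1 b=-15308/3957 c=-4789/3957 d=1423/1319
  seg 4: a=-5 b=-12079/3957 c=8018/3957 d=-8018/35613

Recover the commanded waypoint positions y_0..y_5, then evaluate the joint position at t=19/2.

y_0 = S_0(0) = a_0 = -5
y_1 = S_1(0) = a_1 = 1
y_2 = S_2(0) = a_2 = 3
y_3 = S_3(0) = a_3 = -1
y_4 = S_4(0) = a_4 = -5
y_5 = S_4(3) = -2
t_q=19/2 is in segment 4 (τ=3/2); S_4(τ)=-30493/5276

y_0=-5 y_1=1 y_2=3 y_3=-1 y_4=-5 y_5=-2
S(19/2) = -30493/5276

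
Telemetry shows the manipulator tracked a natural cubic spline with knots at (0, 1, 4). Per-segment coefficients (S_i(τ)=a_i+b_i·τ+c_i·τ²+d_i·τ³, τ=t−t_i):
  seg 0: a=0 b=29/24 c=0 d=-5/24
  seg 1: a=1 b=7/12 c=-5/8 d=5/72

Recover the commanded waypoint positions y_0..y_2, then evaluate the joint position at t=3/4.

y_0 = S_0(0) = a_0 = 0
y_1 = S_1(0) = a_1 = 1
y_2 = S_1(3) = -1
t_q=3/4 is in segment 0 (τ=3/4); S_0(τ)=419/512

y_0=0 y_1=1 y_2=-1
S(3/4) = 419/512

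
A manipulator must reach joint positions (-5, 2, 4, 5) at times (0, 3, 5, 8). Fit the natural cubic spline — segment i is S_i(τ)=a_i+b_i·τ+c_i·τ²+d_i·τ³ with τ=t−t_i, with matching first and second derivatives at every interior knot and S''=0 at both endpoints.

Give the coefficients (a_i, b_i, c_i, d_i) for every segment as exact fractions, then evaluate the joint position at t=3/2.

  seg 0: a=-5 b=65/24 c=0 d=-1/24
  seg 1: a=2 b=19/12 c=-3/8 d=1/24
  seg 2: a=4 b=7/12 c=-1/8 d=1/72
S(3/2) = -69/64

Δ: Δ0=7/3, Δ1=1, Δ2=1/3
row 1: diag=10, rhs=-8; c'=1/5, d'=-4/5
row 2: denom=10−2·1/5=48/5; d'=(-4−2·-4/5)/(48/5)=-1/4
back: M2=-1/4
back: M1=-4/5−1/5·-1/4=-3/4
M: M0=0, M1=-3/4, M2=-1/4, M3=0
seg 0: a=-5, c=M0/2=0, d=(M1−M0)/(6·3)=-1/24, b=Δ0−h0·(2M0+M1)/6=65/24
seg 1: a=2, c=M1/2=-3/8, d=(M2−M1)/(6·2)=1/24, b=Δ1−h1·(2M1+M2)/6=19/12
seg 2: a=4, c=M2/2=-1/8, d=(M3−M2)/(6·3)=1/72, b=Δ2−h2·(2M2+M3)/6=7/12
t_q=3/2 → seg 0, τ=3/2; S=-5+65/24·τ+0·τ²+-1/24·τ³=-69/64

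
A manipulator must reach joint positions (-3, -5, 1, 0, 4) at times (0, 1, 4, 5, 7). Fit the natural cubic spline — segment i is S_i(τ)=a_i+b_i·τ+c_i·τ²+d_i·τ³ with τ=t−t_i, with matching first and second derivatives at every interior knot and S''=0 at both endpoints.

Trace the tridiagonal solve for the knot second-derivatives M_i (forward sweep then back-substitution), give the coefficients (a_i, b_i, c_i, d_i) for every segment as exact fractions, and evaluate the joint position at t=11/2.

  seg 0: a=-3 b=-895/322 c=0 d=251/322
  seg 1: a=-5 b=-71/161 c=753/322 d=-491/966
  seg 2: a=1 b=-43/322 c=-360/161 d=63/46
  seg 3: a=0 b=-80/161 c=603/322 d=-201/644
S(11/2) = 133/736

Δ: Δ0=-2, Δ1=2, Δ2=-1, Δ3=2
row 1: diag=8, rhs=24; c'=3/8, d'=3
row 2: denom=8−3·3/8=55/8; d'=(-18−3·3)/(55/8)=-216/55
row 3: denom=6−1·8/55=322/55; d'=(18−1·-216/55)/(322/55)=603/161
back: M3=603/161
back: M2=-216/55−8/55·603/161=-720/161
back: M1=3−3/8·-720/161=753/161
M: M0=0, M1=753/161, M2=-720/161, M3=603/161, M4=0
seg 0: a=-3, c=M0/2=0, d=(M1−M0)/(6·1)=251/322, b=Δ0−h0·(2M0+M1)/6=-895/322
seg 1: a=-5, c=M1/2=753/322, d=(M2−M1)/(6·3)=-491/966, b=Δ1−h1·(2M1+M2)/6=-71/161
seg 2: a=1, c=M2/2=-360/161, d=(M3−M2)/(6·1)=63/46, b=Δ2−h2·(2M2+M3)/6=-43/322
seg 3: a=0, c=M3/2=603/322, d=(M4−M3)/(6·2)=-201/644, b=Δ3−h3·(2M3+M4)/6=-80/161
t_q=11/2 → seg 3, τ=1/2; S=0+-80/161·τ+603/322·τ²+-201/644·τ³=133/736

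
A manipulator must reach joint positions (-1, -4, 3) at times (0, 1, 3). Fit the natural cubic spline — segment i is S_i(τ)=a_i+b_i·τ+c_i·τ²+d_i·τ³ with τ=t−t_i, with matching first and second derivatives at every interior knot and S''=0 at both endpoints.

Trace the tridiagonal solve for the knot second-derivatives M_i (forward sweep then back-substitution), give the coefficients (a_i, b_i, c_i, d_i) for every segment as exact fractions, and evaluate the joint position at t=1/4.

Δ: Δ0=-3, Δ1=7/2
row 1: diag=6, rhs=39; c'=1/3, d'=13/2
back: M1=13/2
M: M0=0, M1=13/2, M2=0
seg 0: a=-1, c=M0/2=0, d=(M1−M0)/(6·1)=13/12, b=Δ0−h0·(2M0+M1)/6=-49/12
seg 1: a=-4, c=M1/2=13/4, d=(M2−M1)/(6·2)=-13/24, b=Δ1−h1·(2M1+M2)/6=-5/6
t_q=1/4 → seg 0, τ=1/4; S=-1+-49/12·τ+0·τ²+13/12·τ³=-513/256

  seg 0: a=-1 b=-49/12 c=0 d=13/12
  seg 1: a=-4 b=-5/6 c=13/4 d=-13/24
S(1/4) = -513/256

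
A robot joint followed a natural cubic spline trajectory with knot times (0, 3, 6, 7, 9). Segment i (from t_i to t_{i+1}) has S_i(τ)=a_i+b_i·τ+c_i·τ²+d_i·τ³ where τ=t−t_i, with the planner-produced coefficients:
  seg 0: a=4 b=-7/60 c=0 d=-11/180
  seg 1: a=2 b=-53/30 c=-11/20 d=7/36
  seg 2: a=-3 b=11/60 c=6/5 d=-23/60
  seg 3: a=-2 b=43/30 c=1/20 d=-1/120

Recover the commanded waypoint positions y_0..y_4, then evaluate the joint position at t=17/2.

y_0 = S_0(0) = a_0 = 4
y_1 = S_1(0) = a_1 = 2
y_2 = S_2(0) = a_2 = -3
y_3 = S_3(0) = a_3 = -2
y_4 = S_3(2) = 1
t_q=17/2 is in segment 3 (τ=3/2); S_3(τ)=15/64

y_0=4 y_1=2 y_2=-3 y_3=-2 y_4=1
S(17/2) = 15/64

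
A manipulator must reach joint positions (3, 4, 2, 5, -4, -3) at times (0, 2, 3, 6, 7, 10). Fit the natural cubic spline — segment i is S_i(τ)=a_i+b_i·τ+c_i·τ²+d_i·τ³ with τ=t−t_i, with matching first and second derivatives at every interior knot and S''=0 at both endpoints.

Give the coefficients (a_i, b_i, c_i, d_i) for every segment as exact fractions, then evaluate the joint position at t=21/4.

Δ: Δ0=1/2, Δ1=-2, Δ2=1, Δ3=-9, Δ4=1/3
row 1: diag=6, rhs=-15; c'=1/6, d'=-5/2
row 2: denom=8−1·1/6=47/6; d'=(18−1·-5/2)/(47/6)=123/47
row 3: denom=8−3·18/47=322/47; d'=(-60−3·123/47)/(322/47)=-3189/322
row 4: denom=8−1·47/322=2529/322; d'=(56−1·-3189/322)/(2529/322)=21221/2529
back: M4=21221/2529
back: M3=-3189/322−47/322·21221/2529=-28144/2529
back: M2=123/47−18/47·-28144/2529=1933/281
back: M1=-5/2−1/6·1933/281=-3074/843
M: M0=0, M1=-3074/843, M2=1933/281, M3=-28144/2529, M4=21221/2529, M5=0
seg 0: a=3, c=M0/2=0, d=(M1−M0)/(6·2)=-1537/5058, b=Δ0−h0·(2M0+M1)/6=8677/5058
seg 1: a=4, c=M1/2=-1537/843, d=(M2−M1)/(6·1)=8873/5058, b=Δ1−h1·(2M1+M2)/6=-9767/5058
seg 2: a=2, c=M2/2=1933/562, d=(M3−M2)/(6·3)=-45541/45522, b=Δ2−h2·(2M2+M3)/6=-796/2529
seg 3: a=5, c=M3/2=-14072/2529, d=(M4−M3)/(6·1)=5485/1686, b=Δ3−h3·(2M3+M4)/6=-33833/5058
seg 4: a=-4, c=M4/2=21221/5058, d=(M5−M4)/(6·3)=-21221/45522, b=Δ4−h4·(2M4+M5)/6=-20378/2529
t_q=21/4 → seg 2, τ=9/4; S=2+-796/2529·τ+1933/562·τ²+-45541/45522·τ³=262887/35968

  seg 0: a=3 b=8677/5058 c=0 d=-1537/5058
  seg 1: a=4 b=-9767/5058 c=-1537/843 d=8873/5058
  seg 2: a=2 b=-796/2529 c=1933/562 d=-45541/45522
  seg 3: a=5 b=-33833/5058 c=-14072/2529 d=5485/1686
  seg 4: a=-4 b=-20378/2529 c=21221/5058 d=-21221/45522
S(21/4) = 262887/35968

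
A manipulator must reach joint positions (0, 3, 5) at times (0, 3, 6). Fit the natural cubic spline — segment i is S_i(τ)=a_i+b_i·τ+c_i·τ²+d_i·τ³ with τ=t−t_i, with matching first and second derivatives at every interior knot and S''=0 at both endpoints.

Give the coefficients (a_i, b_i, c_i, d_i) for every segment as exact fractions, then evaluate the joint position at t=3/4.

  seg 0: a=0 b=13/12 c=0 d=-1/108
  seg 1: a=3 b=5/6 c=-1/12 d=1/108
S(3/4) = 207/256

Δ: Δ0=1, Δ1=2/3
row 1: diag=12, rhs=-2; c'=1/4, d'=-1/6
back: M1=-1/6
M: M0=0, M1=-1/6, M2=0
seg 0: a=0, c=M0/2=0, d=(M1−M0)/(6·3)=-1/108, b=Δ0−h0·(2M0+M1)/6=13/12
seg 1: a=3, c=M1/2=-1/12, d=(M2−M1)/(6·3)=1/108, b=Δ1−h1·(2M1+M2)/6=5/6
t_q=3/4 → seg 0, τ=3/4; S=0+13/12·τ+0·τ²+-1/108·τ³=207/256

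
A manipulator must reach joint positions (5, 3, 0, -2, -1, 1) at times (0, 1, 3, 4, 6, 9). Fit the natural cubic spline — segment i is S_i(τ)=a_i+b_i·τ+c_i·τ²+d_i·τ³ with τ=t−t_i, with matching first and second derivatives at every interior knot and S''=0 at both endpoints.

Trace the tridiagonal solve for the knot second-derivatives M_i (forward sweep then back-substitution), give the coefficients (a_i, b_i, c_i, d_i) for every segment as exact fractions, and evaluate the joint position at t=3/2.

  seg 0: a=5 b=-11197/5196 c=0 d=805/5196
  seg 1: a=3 b=-4391/2598 c=805/1732 d=-1921/10392
  seg 2: a=0 b=-2662/1299 c=-279/433 d=901/1299
  seg 3: a=-2 b=-1633/1299 c=622/433 d=-2899/10392
  seg 4: a=-1 b=2965/2598 c=-411/1732 d=137/5196
S(3/2) = 62297/27712

Δ: Δ0=-2, Δ1=-3/2, Δ2=-2, Δ3=1/2, Δ4=2/3
row 1: diag=6, rhs=3; c'=1/3, d'=1/2
row 2: denom=6−2·1/3=16/3; d'=(-3−2·1/2)/(16/3)=-3/4
row 3: denom=6−1·3/16=93/16; d'=(15−1·-3/4)/(93/16)=84/31
row 4: denom=10−2·32/93=866/93; d'=(1−2·84/31)/(866/93)=-411/866
back: M4=-411/866
back: M3=84/31−32/93·-411/866=1244/433
back: M2=-3/4−3/16·1244/433=-558/433
back: M1=1/2−1/3·-558/433=805/866
M: M0=0, M1=805/866, M2=-558/433, M3=1244/433, M4=-411/866, M5=0
seg 0: a=5, c=M0/2=0, d=(M1−M0)/(6·1)=805/5196, b=Δ0−h0·(2M0+M1)/6=-11197/5196
seg 1: a=3, c=M1/2=805/1732, d=(M2−M1)/(6·2)=-1921/10392, b=Δ1−h1·(2M1+M2)/6=-4391/2598
seg 2: a=0, c=M2/2=-279/433, d=(M3−M2)/(6·1)=901/1299, b=Δ2−h2·(2M2+M3)/6=-2662/1299
seg 3: a=-2, c=M3/2=622/433, d=(M4−M3)/(6·2)=-2899/10392, b=Δ3−h3·(2M3+M4)/6=-1633/1299
seg 4: a=-1, c=M4/2=-411/1732, d=(M5−M4)/(6·3)=137/5196, b=Δ4−h4·(2M4+M5)/6=2965/2598
t_q=3/2 → seg 1, τ=1/2; S=3+-4391/2598·τ+805/1732·τ²+-1921/10392·τ³=62297/27712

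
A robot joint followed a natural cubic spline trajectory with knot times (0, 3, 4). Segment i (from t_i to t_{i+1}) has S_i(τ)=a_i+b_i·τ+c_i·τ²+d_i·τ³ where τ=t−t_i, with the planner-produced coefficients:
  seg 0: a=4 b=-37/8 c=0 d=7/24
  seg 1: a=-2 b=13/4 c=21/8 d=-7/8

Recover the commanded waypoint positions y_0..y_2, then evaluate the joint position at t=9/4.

y_0 = S_0(0) = a_0 = 4
y_1 = S_1(0) = a_1 = -2
y_2 = S_1(1) = 3
t_q=9/4 is in segment 0 (τ=9/4); S_0(τ)=-1579/512

y_0=4 y_1=-2 y_2=3
S(9/4) = -1579/512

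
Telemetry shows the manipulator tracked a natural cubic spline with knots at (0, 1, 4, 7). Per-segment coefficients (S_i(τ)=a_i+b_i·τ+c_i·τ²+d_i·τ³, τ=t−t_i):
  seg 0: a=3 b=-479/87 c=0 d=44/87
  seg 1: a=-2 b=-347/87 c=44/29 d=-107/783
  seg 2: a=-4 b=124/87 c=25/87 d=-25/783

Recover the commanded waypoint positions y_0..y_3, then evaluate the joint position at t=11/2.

y_0 = S_0(0) = a_0 = 3
y_1 = S_1(0) = a_1 = -2
y_2 = S_2(0) = a_2 = -4
y_3 = S_2(3) = 2
t_q=11/2 is in segment 2 (τ=3/2); S_2(τ)=-307/232

y_0=3 y_1=-2 y_2=-4 y_3=2
S(11/2) = -307/232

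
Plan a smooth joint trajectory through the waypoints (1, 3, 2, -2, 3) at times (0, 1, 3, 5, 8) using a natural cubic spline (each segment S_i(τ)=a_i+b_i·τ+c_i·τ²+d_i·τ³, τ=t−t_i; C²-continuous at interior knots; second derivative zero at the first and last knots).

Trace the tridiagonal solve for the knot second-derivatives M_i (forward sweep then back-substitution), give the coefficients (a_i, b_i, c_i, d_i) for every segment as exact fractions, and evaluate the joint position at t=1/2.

  seg 0: a=1 b=733/312 c=0 d=-109/312
  seg 1: a=3 b=203/156 c=-109/104 d=23/312
  seg 2: a=2 b=-313/156 c=-63/104 d=95/312
  seg 3: a=-2 b=-121/156 c=127/104 d=-127/936
S(1/2) = 1773/832

Δ: Δ0=2, Δ1=-1/2, Δ2=-2, Δ3=5/3
row 1: diag=6, rhs=-15; c'=1/3, d'=-5/2
row 2: denom=8−2·1/3=22/3; d'=(-9−2·-5/2)/(22/3)=-6/11
row 3: denom=10−2·3/11=104/11; d'=(22−2·-6/11)/(104/11)=127/52
back: M3=127/52
back: M2=-6/11−3/11·127/52=-63/52
back: M1=-5/2−1/3·-63/52=-109/52
M: M0=0, M1=-109/52, M2=-63/52, M3=127/52, M4=0
seg 0: a=1, c=M0/2=0, d=(M1−M0)/(6·1)=-109/312, b=Δ0−h0·(2M0+M1)/6=733/312
seg 1: a=3, c=M1/2=-109/104, d=(M2−M1)/(6·2)=23/312, b=Δ1−h1·(2M1+M2)/6=203/156
seg 2: a=2, c=M2/2=-63/104, d=(M3−M2)/(6·2)=95/312, b=Δ2−h2·(2M2+M3)/6=-313/156
seg 3: a=-2, c=M3/2=127/104, d=(M4−M3)/(6·3)=-127/936, b=Δ3−h3·(2M3+M4)/6=-121/156
t_q=1/2 → seg 0, τ=1/2; S=1+733/312·τ+0·τ²+-109/312·τ³=1773/832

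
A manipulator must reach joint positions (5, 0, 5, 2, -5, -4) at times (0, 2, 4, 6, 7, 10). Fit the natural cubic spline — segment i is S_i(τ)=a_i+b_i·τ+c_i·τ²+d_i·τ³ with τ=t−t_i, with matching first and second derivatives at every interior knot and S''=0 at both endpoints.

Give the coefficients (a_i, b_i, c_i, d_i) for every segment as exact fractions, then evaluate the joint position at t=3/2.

Δ: Δ0=-5/2, Δ1=5/2, Δ2=-3/2, Δ3=-7, Δ4=1/3
row 1: diag=8, rhs=30; c'=1/4, d'=15/4
row 2: denom=8−2·1/4=15/2; d'=(-24−2·15/4)/(15/2)=-21/5
row 3: denom=6−2·4/15=82/15; d'=(-33−2·-21/5)/(82/15)=-9/2
row 4: denom=8−1·15/82=641/82; d'=(44−1·-9/2)/(641/82)=3977/641
back: M4=3977/641
back: M3=-9/2−15/82·3977/641=-3612/641
back: M2=-21/5−4/15·-3612/641=-1729/641
back: M1=15/4−1/4·-1729/641=2836/641
M: M0=0, M1=2836/641, M2=-1729/641, M3=-3612/641, M4=3977/641, M5=0
seg 0: a=5, c=M0/2=0, d=(M1−M0)/(6·2)=709/1923, b=Δ0−h0·(2M0+M1)/6=-15287/3846
seg 1: a=0, c=M1/2=1418/641, d=(M2−M1)/(6·2)=-4565/7692, b=Δ1−h1·(2M1+M2)/6=1729/3846
seg 2: a=5, c=M2/2=-1729/1282, d=(M3−M2)/(6·2)=-1883/7692, b=Δ2−h2·(2M2+M3)/6=8371/3846
seg 3: a=2, c=M3/2=-1806/641, d=(M4−M3)/(6·1)=7589/3846, b=Δ3−h3·(2M3+M4)/6=-23675/3846
seg 4: a=-5, c=M4/2=3977/1282, d=(M5−M4)/(6·3)=-3977/11538, b=Δ4−h4·(2M4+M5)/6=-11290/1923
t_q=3/2 → seg 0, τ=3/2; S=5+-15287/3846·τ+0·τ²+709/1923·τ³=1447/5128

  seg 0: a=5 b=-15287/3846 c=0 d=709/1923
  seg 1: a=0 b=1729/3846 c=1418/641 d=-4565/7692
  seg 2: a=5 b=8371/3846 c=-1729/1282 d=-1883/7692
  seg 3: a=2 b=-23675/3846 c=-1806/641 d=7589/3846
  seg 4: a=-5 b=-11290/1923 c=3977/1282 d=-3977/11538
S(3/2) = 1447/5128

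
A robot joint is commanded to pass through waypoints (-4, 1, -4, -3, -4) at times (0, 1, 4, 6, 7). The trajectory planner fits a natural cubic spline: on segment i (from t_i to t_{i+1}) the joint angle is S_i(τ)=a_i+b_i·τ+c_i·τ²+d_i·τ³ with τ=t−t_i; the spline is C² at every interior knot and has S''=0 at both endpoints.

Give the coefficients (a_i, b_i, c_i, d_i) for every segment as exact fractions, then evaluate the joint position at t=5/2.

  seg 0: a=-4 b=3587/591 c=0 d=-632/591
  seg 1: a=1 b=1691/591 c=-632/197 d=1004/1773
  seg 2: a=-4 b=-649/591 c=372/197 d=-2575/4728
  seg 3: a=-3 b=-95/1182 c=-1087/788 d=1087/2364
S(5/2) = -3/197

Δ: Δ0=5, Δ1=-5/3, Δ2=1/2, Δ3=-1
row 1: diag=8, rhs=-40; c'=3/8, d'=-5
row 2: denom=10−3·3/8=71/8; d'=(13−3·-5)/(71/8)=224/71
row 3: denom=6−2·16/71=394/71; d'=(-9−2·224/71)/(394/71)=-1087/394
back: M3=-1087/394
back: M2=224/71−16/71·-1087/394=744/197
back: M1=-5−3/8·744/197=-1264/197
M: M0=0, M1=-1264/197, M2=744/197, M3=-1087/394, M4=0
seg 0: a=-4, c=M0/2=0, d=(M1−M0)/(6·1)=-632/591, b=Δ0−h0·(2M0+M1)/6=3587/591
seg 1: a=1, c=M1/2=-632/197, d=(M2−M1)/(6·3)=1004/1773, b=Δ1−h1·(2M1+M2)/6=1691/591
seg 2: a=-4, c=M2/2=372/197, d=(M3−M2)/(6·2)=-2575/4728, b=Δ2−h2·(2M2+M3)/6=-649/591
seg 3: a=-3, c=M3/2=-1087/788, d=(M4−M3)/(6·1)=1087/2364, b=Δ3−h3·(2M3+M4)/6=-95/1182
t_q=5/2 → seg 1, τ=3/2; S=1+1691/591·τ+-632/197·τ²+1004/1773·τ³=-3/197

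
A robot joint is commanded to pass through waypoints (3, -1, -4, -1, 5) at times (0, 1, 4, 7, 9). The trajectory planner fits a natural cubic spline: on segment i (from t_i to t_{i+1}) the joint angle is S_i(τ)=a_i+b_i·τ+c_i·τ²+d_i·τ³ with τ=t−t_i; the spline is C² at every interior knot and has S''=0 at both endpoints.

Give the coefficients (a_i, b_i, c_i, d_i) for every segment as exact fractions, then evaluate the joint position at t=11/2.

Δ: Δ0=-4, Δ1=-1, Δ2=1, Δ3=3
row 1: diag=8, rhs=18; c'=3/8, d'=9/4
row 2: denom=12−3·3/8=87/8; d'=(12−3·9/4)/(87/8)=14/29
row 3: denom=10−3·8/29=266/29; d'=(12−3·14/29)/(266/29)=153/133
back: M3=153/133
back: M2=14/29−8/29·153/133=22/133
back: M1=9/4−3/8·22/133=291/133
M: M0=0, M1=291/133, M2=22/133, M3=153/133, M4=0
seg 0: a=3, c=M0/2=0, d=(M1−M0)/(6·1)=97/266, b=Δ0−h0·(2M0+M1)/6=-1161/266
seg 1: a=-1, c=M1/2=291/266, d=(M2−M1)/(6·3)=-269/2394, b=Δ1−h1·(2M1+M2)/6=-435/133
seg 2: a=-4, c=M2/2=11/133, d=(M3−M2)/(6·3)=131/2394, b=Δ2−h2·(2M2+M3)/6=69/266
seg 3: a=-1, c=M3/2=153/266, d=(M4−M3)/(6·2)=-51/532, b=Δ3−h3·(2M3+M4)/6=297/133
t_q=11/2 → seg 2, τ=3/2; S=-4+69/266·τ+11/133·τ²+131/2394·τ³=-985/304

  seg 0: a=3 b=-1161/266 c=0 d=97/266
  seg 1: a=-1 b=-435/133 c=291/266 d=-269/2394
  seg 2: a=-4 b=69/266 c=11/133 d=131/2394
  seg 3: a=-1 b=297/133 c=153/266 d=-51/532
S(11/2) = -985/304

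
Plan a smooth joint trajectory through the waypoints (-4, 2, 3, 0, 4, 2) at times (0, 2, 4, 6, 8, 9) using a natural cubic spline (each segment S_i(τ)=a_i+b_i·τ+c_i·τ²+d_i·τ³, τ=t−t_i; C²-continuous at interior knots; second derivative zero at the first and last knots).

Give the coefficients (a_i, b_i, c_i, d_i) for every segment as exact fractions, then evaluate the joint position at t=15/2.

  seg 0: a=-4 b=175/51 c=0 d=-11/102
  seg 1: a=2 b=109/51 c=-11/17 d=-35/408
  seg 2: a=3 b=-151/102 c=-79/68 d=235/408
  seg 3: a=0 b=40/51 c=39/17 d=-43/51
  seg 4: a=4 b=-8/51 c=-47/17 d=47/51
S(15/2) = 475/136

Δ: Δ0=3, Δ1=1/2, Δ2=-3/2, Δ3=2, Δ4=-2
row 1: diag=8, rhs=-15; c'=1/4, d'=-15/8
row 2: denom=8−2·1/4=15/2; d'=(-12−2·-15/8)/(15/2)=-11/10
row 3: denom=8−2·4/15=112/15; d'=(21−2·-11/10)/(112/15)=87/28
row 4: denom=6−2·15/56=153/28; d'=(-24−2·87/28)/(153/28)=-94/17
back: M4=-94/17
back: M3=87/28−15/56·-94/17=78/17
back: M2=-11/10−4/15·78/17=-79/34
back: M1=-15/8−1/4·-79/34=-22/17
M: M0=0, M1=-22/17, M2=-79/34, M3=78/17, M4=-94/17, M5=0
seg 0: a=-4, c=M0/2=0, d=(M1−M0)/(6·2)=-11/102, b=Δ0−h0·(2M0+M1)/6=175/51
seg 1: a=2, c=M1/2=-11/17, d=(M2−M1)/(6·2)=-35/408, b=Δ1−h1·(2M1+M2)/6=109/51
seg 2: a=3, c=M2/2=-79/68, d=(M3−M2)/(6·2)=235/408, b=Δ2−h2·(2M2+M3)/6=-151/102
seg 3: a=0, c=M3/2=39/17, d=(M4−M3)/(6·2)=-43/51, b=Δ3−h3·(2M3+M4)/6=40/51
seg 4: a=4, c=M4/2=-47/17, d=(M5−M4)/(6·1)=47/51, b=Δ4−h4·(2M4+M5)/6=-8/51
t_q=15/2 → seg 3, τ=3/2; S=0+40/51·τ+39/17·τ²+-43/51·τ³=475/136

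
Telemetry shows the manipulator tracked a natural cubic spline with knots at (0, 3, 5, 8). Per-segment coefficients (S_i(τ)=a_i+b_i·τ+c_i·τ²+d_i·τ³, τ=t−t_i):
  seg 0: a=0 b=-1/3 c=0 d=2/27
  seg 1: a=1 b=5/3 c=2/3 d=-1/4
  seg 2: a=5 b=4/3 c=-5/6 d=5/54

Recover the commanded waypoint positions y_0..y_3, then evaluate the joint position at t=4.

y_0 = S_0(0) = a_0 = 0
y_1 = S_1(0) = a_1 = 1
y_2 = S_2(0) = a_2 = 5
y_3 = S_2(3) = 4
t_q=4 is in segment 1 (τ=1); S_1(τ)=37/12

y_0=0 y_1=1 y_2=5 y_3=4
S(4) = 37/12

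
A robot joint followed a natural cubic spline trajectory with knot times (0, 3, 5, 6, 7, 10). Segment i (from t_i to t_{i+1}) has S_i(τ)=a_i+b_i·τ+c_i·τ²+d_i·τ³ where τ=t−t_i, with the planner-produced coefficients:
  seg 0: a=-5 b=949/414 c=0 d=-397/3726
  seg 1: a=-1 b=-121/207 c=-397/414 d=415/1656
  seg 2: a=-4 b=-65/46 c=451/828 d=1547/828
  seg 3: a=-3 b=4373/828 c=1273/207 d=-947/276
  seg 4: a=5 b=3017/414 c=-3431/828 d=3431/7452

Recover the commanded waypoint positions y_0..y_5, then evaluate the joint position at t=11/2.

y_0=-5 y_1=-1 y_2=-4 y_3=-3 y_4=5 y_5=2
S(11/2) = -1249/288

y_0 = S_0(0) = a_0 = -5
y_1 = S_1(0) = a_1 = -1
y_2 = S_2(0) = a_2 = -4
y_3 = S_3(0) = a_3 = -3
y_4 = S_4(0) = a_4 = 5
y_5 = S_4(3) = 2
t_q=11/2 is in segment 2 (τ=1/2); S_2(τ)=-1249/288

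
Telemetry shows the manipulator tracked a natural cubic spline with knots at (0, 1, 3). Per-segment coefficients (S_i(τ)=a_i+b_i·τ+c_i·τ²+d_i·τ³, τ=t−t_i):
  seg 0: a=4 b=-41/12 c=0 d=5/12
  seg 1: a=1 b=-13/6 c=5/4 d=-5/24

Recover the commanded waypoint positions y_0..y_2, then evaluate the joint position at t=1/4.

y_0=4 y_1=1 y_2=0
S(1/4) = 807/256

y_0 = S_0(0) = a_0 = 4
y_1 = S_1(0) = a_1 = 1
y_2 = S_1(2) = 0
t_q=1/4 is in segment 0 (τ=1/4); S_0(τ)=807/256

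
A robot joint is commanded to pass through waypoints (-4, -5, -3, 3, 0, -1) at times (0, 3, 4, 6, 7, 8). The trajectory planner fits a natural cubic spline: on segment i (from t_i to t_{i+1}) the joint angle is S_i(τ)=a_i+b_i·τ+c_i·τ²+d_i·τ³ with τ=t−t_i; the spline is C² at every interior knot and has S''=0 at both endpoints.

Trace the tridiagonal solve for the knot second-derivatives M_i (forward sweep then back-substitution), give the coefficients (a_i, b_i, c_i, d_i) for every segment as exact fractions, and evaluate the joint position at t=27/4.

Δ: Δ0=-1/3, Δ1=2, Δ2=3, Δ3=-3, Δ4=-1
row 1: diag=8, rhs=14; c'=1/8, d'=7/4
row 2: denom=6−1·1/8=47/8; d'=(6−1·7/4)/(47/8)=34/47
row 3: denom=6−2·16/47=250/47; d'=(-36−2·34/47)/(250/47)=-176/25
row 4: denom=4−1·47/250=953/250; d'=(12−1·-176/25)/(953/250)=4760/953
back: M4=4760/953
back: M3=-176/25−47/250·4760/953=-7604/953
back: M2=34/47−16/47·-7604/953=3278/953
back: M1=7/4−1/8·3278/953=1258/953
M: M0=0, M1=1258/953, M2=3278/953, M3=-7604/953, M4=4760/953, M5=0
seg 0: a=-4, c=M0/2=0, d=(M1−M0)/(6·3)=629/8577, b=Δ0−h0·(2M0+M1)/6=-2840/2859
seg 1: a=-5, c=M1/2=629/953, d=(M2−M1)/(6·1)=1010/2859, b=Δ1−h1·(2M1+M2)/6=2821/2859
seg 2: a=-3, c=M2/2=1639/953, d=(M3−M2)/(6·2)=-5441/5718, b=Δ2−h2·(2M2+M3)/6=9625/2859
seg 3: a=3, c=M3/2=-3802/953, d=(M4−M3)/(6·1)=6182/2859, b=Δ3−h3·(2M3+M4)/6=-3353/2859
seg 4: a=0, c=M4/2=2380/953, d=(M5−M4)/(6·1)=-2380/2859, b=Δ4−h4·(2M4+M5)/6=-7619/2859
t_q=27/4 → seg 3, τ=3/4; S=3+-3353/2859·τ+-3802/953·τ²+6182/2859·τ³=24047/30496

  seg 0: a=-4 b=-2840/2859 c=0 d=629/8577
  seg 1: a=-5 b=2821/2859 c=629/953 d=1010/2859
  seg 2: a=-3 b=9625/2859 c=1639/953 d=-5441/5718
  seg 3: a=3 b=-3353/2859 c=-3802/953 d=6182/2859
  seg 4: a=0 b=-7619/2859 c=2380/953 d=-2380/2859
S(27/4) = 24047/30496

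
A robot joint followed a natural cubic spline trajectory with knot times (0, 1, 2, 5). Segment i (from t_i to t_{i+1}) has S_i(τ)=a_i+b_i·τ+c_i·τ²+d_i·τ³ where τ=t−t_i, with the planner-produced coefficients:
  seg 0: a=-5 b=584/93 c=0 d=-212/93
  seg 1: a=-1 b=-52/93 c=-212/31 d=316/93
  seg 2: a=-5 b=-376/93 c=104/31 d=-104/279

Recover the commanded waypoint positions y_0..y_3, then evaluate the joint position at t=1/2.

y_0 = S_0(0) = a_0 = -5
y_1 = S_1(0) = a_1 = -1
y_2 = S_2(0) = a_2 = -5
y_3 = S_2(3) = 3
t_q=1/2 is in segment 0 (τ=1/2); S_0(τ)=-133/62

y_0=-5 y_1=-1 y_2=-5 y_3=3
S(1/2) = -133/62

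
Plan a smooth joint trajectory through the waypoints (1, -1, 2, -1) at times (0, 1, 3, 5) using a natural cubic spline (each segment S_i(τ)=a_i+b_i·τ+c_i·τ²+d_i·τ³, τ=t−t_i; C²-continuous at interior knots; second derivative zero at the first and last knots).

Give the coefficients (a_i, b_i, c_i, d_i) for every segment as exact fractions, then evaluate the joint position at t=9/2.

  seg 0: a=1 b=-61/22 c=0 d=17/22
  seg 1: a=-1 b=-5/11 c=51/22 d=-59/88
  seg 2: a=2 b=17/22 c=-75/44 d=25/88
S(9/2) = 199/704

Δ: Δ0=-2, Δ1=3/2, Δ2=-3/2
row 1: diag=6, rhs=21; c'=1/3, d'=7/2
row 2: denom=8−2·1/3=22/3; d'=(-18−2·7/2)/(22/3)=-75/22
back: M2=-75/22
back: M1=7/2−1/3·-75/22=51/11
M: M0=0, M1=51/11, M2=-75/22, M3=0
seg 0: a=1, c=M0/2=0, d=(M1−M0)/(6·1)=17/22, b=Δ0−h0·(2M0+M1)/6=-61/22
seg 1: a=-1, c=M1/2=51/22, d=(M2−M1)/(6·2)=-59/88, b=Δ1−h1·(2M1+M2)/6=-5/11
seg 2: a=2, c=M2/2=-75/44, d=(M3−M2)/(6·2)=25/88, b=Δ2−h2·(2M2+M3)/6=17/22
t_q=9/2 → seg 2, τ=3/2; S=2+17/22·τ+-75/44·τ²+25/88·τ³=199/704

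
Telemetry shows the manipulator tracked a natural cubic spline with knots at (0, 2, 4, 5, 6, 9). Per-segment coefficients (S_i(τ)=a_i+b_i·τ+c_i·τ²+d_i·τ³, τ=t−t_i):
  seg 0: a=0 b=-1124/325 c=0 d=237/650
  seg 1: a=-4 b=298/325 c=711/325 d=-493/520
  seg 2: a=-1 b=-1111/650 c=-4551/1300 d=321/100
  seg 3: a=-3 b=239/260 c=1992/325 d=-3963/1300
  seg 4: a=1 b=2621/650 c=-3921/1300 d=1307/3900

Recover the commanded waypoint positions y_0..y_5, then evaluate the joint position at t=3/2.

y_0 = S_0(0) = a_0 = 0
y_1 = S_1(0) = a_1 = -4
y_2 = S_2(0) = a_2 = -1
y_3 = S_3(0) = a_3 = -3
y_4 = S_4(0) = a_4 = 1
y_5 = S_4(3) = -5
t_q=3/2 is in segment 0 (τ=3/2); S_0(τ)=-20577/5200

y_0=0 y_1=-4 y_2=-1 y_3=-3 y_4=1 y_5=-5
S(3/2) = -20577/5200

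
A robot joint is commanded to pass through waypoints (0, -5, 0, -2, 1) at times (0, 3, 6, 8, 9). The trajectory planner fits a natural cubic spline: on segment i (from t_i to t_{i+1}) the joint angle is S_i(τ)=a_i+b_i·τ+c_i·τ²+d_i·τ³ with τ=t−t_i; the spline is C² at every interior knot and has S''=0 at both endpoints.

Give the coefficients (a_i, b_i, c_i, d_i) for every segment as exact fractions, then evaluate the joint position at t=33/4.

  seg 0: a=0 b=-301/103 c=0 d=388/2781
  seg 1: a=-5 b=87/103 c=388/309 d=-910/2781
  seg 2: a=0 b=-47/103 c=-174/103 d=73/103
  seg 3: a=-2 b=133/103 c=264/103 d=-88/103
S(33/4) = -1261/824

Δ: Δ0=-5/3, Δ1=5/3, Δ2=-1, Δ3=3
row 1: diag=12, rhs=20; c'=1/4, d'=5/3
row 2: denom=10−3·1/4=37/4; d'=(-16−3·5/3)/(37/4)=-84/37
row 3: denom=6−2·8/37=206/37; d'=(24−2·-84/37)/(206/37)=528/103
back: M3=528/103
back: M2=-84/37−8/37·528/103=-348/103
back: M1=5/3−1/4·-348/103=776/309
M: M0=0, M1=776/309, M2=-348/103, M3=528/103, M4=0
seg 0: a=0, c=M0/2=0, d=(M1−M0)/(6·3)=388/2781, b=Δ0−h0·(2M0+M1)/6=-301/103
seg 1: a=-5, c=M1/2=388/309, d=(M2−M1)/(6·3)=-910/2781, b=Δ1−h1·(2M1+M2)/6=87/103
seg 2: a=0, c=M2/2=-174/103, d=(M3−M2)/(6·2)=73/103, b=Δ2−h2·(2M2+M3)/6=-47/103
seg 3: a=-2, c=M3/2=264/103, d=(M4−M3)/(6·1)=-88/103, b=Δ3−h3·(2M3+M4)/6=133/103
t_q=33/4 → seg 3, τ=1/4; S=-2+133/103·τ+264/103·τ²+-88/103·τ³=-1261/824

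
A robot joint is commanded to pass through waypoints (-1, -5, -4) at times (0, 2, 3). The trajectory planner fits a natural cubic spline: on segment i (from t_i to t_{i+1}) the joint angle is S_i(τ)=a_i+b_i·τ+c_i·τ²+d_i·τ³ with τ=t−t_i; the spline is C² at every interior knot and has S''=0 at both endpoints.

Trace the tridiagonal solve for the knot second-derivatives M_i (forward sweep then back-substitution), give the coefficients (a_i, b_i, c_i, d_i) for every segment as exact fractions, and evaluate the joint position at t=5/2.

Δ: Δ0=-2, Δ1=1
row 1: diag=6, rhs=18; c'=1/6, d'=3
back: M1=3
M: M0=0, M1=3, M2=0
seg 0: a=-1, c=M0/2=0, d=(M1−M0)/(6·2)=1/4, b=Δ0−h0·(2M0+M1)/6=-3
seg 1: a=-5, c=M1/2=3/2, d=(M2−M1)/(6·1)=-1/2, b=Δ1−h1·(2M1+M2)/6=0
t_q=5/2 → seg 1, τ=1/2; S=-5+0·τ+3/2·τ²+-1/2·τ³=-75/16

  seg 0: a=-1 b=-3 c=0 d=1/4
  seg 1: a=-5 b=0 c=3/2 d=-1/2
S(5/2) = -75/16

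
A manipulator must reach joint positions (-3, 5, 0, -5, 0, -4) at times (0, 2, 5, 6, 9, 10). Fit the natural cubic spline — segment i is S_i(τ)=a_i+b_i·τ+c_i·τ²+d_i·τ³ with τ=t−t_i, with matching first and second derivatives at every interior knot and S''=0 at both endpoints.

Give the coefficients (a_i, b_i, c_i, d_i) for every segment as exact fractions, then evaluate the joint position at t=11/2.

Δ: Δ0=4, Δ1=-5/3, Δ2=-5, Δ3=5/3, Δ4=-4
row 1: diag=10, rhs=-34; c'=3/10, d'=-17/5
row 2: denom=8−3·3/10=71/10; d'=(-20−3·-17/5)/(71/10)=-98/71
row 3: denom=8−1·10/71=558/71; d'=(40−1·-98/71)/(558/71)=1469/279
row 4: denom=8−3·71/186=425/62; d'=(-34−3·1469/279)/(425/62)=-9262/1275
back: M4=-9262/1275
back: M3=1469/279−71/186·-9262/1275=30746/3825
back: M2=-98/71−10/71·30746/3825=-1922/765
back: M1=-17/5−3/10·-1922/765=-3374/1275
M: M0=0, M1=-3374/1275, M2=-1922/765, M3=30746/3825, M4=-9262/1275, M5=0
seg 0: a=-3, c=M0/2=0, d=(M1−M0)/(6·2)=-1687/7650, b=Δ0−h0·(2M0+M1)/6=18674/3825
seg 1: a=5, c=M1/2=-1687/1275, d=(M2−M1)/(6·3)=256/34425, b=Δ1−h1·(2M1+M2)/6=8552/3825
seg 2: a=0, c=M2/2=-961/765, d=(M3−M2)/(6·1)=2242/1275, b=Δ2−h2·(2M2+M3)/6=-1238/225
seg 3: a=-5, c=M3/2=15373/3825, d=(M4−M3)/(6·3)=-29266/34425, b=Δ3−h3·(2M3+M4)/6=-10478/3825
seg 4: a=0, c=M4/2=-4631/1275, d=(M5−M4)/(6·1)=4631/3825, b=Δ4−h4·(2M4+M5)/6=-6038/3825
t_q=11/2 → seg 2, τ=1/2; S=0+-1238/225·τ+-961/765·τ²+2242/1275·τ³=-21767/7650

  seg 0: a=-3 b=18674/3825 c=0 d=-1687/7650
  seg 1: a=5 b=8552/3825 c=-1687/1275 d=256/34425
  seg 2: a=0 b=-1238/225 c=-961/765 d=2242/1275
  seg 3: a=-5 b=-10478/3825 c=15373/3825 d=-29266/34425
  seg 4: a=0 b=-6038/3825 c=-4631/1275 d=4631/3825
S(11/2) = -21767/7650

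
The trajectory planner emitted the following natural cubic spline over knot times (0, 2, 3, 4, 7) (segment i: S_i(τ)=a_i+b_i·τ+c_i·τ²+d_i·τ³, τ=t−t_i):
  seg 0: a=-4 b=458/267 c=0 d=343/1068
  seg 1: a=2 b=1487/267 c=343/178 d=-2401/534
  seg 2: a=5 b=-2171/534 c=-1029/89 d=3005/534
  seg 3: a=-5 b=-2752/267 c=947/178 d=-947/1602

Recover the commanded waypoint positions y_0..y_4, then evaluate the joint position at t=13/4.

y_0=-4 y_1=2 y_2=5 y_3=-5 y_4=-4
S(13/4) = 38151/11392

y_0 = S_0(0) = a_0 = -4
y_1 = S_1(0) = a_1 = 2
y_2 = S_2(0) = a_2 = 5
y_3 = S_3(0) = a_3 = -5
y_4 = S_3(3) = -4
t_q=13/4 is in segment 2 (τ=1/4); S_2(τ)=38151/11392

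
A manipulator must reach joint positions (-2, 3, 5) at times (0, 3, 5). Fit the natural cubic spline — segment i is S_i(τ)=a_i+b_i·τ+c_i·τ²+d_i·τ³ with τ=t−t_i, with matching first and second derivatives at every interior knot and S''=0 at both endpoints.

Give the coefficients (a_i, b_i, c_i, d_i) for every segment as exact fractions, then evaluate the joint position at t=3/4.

  seg 0: a=-2 b=28/15 c=0 d=-1/45
  seg 1: a=3 b=19/15 c=-1/5 d=1/30
S(3/4) = -39/64

Δ: Δ0=5/3, Δ1=1
row 1: diag=10, rhs=-4; c'=1/5, d'=-2/5
back: M1=-2/5
M: M0=0, M1=-2/5, M2=0
seg 0: a=-2, c=M0/2=0, d=(M1−M0)/(6·3)=-1/45, b=Δ0−h0·(2M0+M1)/6=28/15
seg 1: a=3, c=M1/2=-1/5, d=(M2−M1)/(6·2)=1/30, b=Δ1−h1·(2M1+M2)/6=19/15
t_q=3/4 → seg 0, τ=3/4; S=-2+28/15·τ+0·τ²+-1/45·τ³=-39/64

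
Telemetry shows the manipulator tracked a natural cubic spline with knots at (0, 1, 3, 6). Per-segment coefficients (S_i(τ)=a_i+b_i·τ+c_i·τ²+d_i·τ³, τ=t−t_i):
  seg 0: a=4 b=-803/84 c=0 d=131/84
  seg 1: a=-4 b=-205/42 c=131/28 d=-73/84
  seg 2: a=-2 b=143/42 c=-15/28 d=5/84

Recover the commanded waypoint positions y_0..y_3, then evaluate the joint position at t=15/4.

y_0 = S_0(0) = a_0 = 4
y_1 = S_1(0) = a_1 = -4
y_2 = S_2(0) = a_2 = -2
y_3 = S_2(3) = 5
t_q=15/4 is in segment 2 (τ=3/4); S_2(τ)=71/256

y_0=4 y_1=-4 y_2=-2 y_3=5
S(15/4) = 71/256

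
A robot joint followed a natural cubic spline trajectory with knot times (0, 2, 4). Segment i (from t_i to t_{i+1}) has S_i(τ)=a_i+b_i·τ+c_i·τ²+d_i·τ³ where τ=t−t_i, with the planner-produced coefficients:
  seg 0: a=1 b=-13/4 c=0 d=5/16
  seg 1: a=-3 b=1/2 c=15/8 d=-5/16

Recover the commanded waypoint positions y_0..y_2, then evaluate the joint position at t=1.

y_0=1 y_1=-3 y_2=3
S(1) = -31/16

y_0 = S_0(0) = a_0 = 1
y_1 = S_1(0) = a_1 = -3
y_2 = S_1(2) = 3
t_q=1 is in segment 0 (τ=1); S_0(τ)=-31/16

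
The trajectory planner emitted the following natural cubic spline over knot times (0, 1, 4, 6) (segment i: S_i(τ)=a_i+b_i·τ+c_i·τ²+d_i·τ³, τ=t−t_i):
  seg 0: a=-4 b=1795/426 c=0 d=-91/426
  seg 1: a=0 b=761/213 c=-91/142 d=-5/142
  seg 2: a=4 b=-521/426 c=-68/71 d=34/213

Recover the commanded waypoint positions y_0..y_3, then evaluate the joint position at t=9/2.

y_0 = S_0(0) = a_0 = -4
y_1 = S_1(0) = a_1 = 0
y_2 = S_2(0) = a_2 = 4
y_3 = S_2(2) = -1
t_q=9/2 is in segment 2 (τ=1/2); S_2(τ)=225/71

y_0=-4 y_1=0 y_2=4 y_3=-1
S(9/2) = 225/71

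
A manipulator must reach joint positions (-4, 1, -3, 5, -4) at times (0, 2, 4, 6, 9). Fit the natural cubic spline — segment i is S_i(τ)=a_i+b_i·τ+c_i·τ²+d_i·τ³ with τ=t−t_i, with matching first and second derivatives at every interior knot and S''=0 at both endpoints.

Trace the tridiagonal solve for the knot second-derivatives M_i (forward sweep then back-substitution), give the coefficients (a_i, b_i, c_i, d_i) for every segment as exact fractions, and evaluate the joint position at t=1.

Δ: Δ0=5/2, Δ1=-2, Δ2=4, Δ3=-3
row 1: diag=8, rhs=-27; c'=1/4, d'=-27/8
row 2: denom=8−2·1/4=15/2; d'=(36−2·-27/8)/(15/2)=57/10
row 3: denom=10−2·4/15=142/15; d'=(-42−2·57/10)/(142/15)=-801/142
back: M3=-801/142
back: M2=57/10−4/15·-801/142=1023/142
back: M1=-27/8−1/4·1023/142=-735/142
M: M0=0, M1=-735/142, M2=1023/142, M3=-801/142, M4=0
seg 0: a=-4, c=M0/2=0, d=(M1−M0)/(6·2)=-245/568, b=Δ0−h0·(2M0+M1)/6=300/71
seg 1: a=1, c=M1/2=-735/284, d=(M2−M1)/(6·2)=293/284, b=Δ1−h1·(2M1+M2)/6=-135/142
seg 2: a=-3, c=M2/2=1023/284, d=(M3−M2)/(6·2)=-76/71, b=Δ2−h2·(2M2+M3)/6=153/142
seg 3: a=5, c=M3/2=-801/284, d=(M4−M3)/(6·3)=89/284, b=Δ3−h3·(2M3+M4)/6=375/142
t_q=1 → seg 0, τ=1; S=-4+300/71·τ+0·τ²+-245/568·τ³=-117/568

  seg 0: a=-4 b=300/71 c=0 d=-245/568
  seg 1: a=1 b=-135/142 c=-735/284 d=293/284
  seg 2: a=-3 b=153/142 c=1023/284 d=-76/71
  seg 3: a=5 b=375/142 c=-801/284 d=89/284
S(1) = -117/568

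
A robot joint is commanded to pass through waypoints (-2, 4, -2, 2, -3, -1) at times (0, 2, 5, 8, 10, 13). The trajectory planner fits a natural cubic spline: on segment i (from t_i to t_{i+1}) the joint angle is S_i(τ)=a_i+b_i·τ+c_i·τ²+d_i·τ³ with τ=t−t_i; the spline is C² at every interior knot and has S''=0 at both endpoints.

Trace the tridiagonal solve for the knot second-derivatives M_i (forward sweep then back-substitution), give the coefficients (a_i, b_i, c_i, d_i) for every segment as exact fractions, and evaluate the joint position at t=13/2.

Δ: Δ0=3, Δ1=-2, Δ2=4/3, Δ3=-5/2, Δ4=2/3
row 1: diag=10, rhs=-30; c'=3/10, d'=-3
row 2: denom=12−3·3/10=111/10; d'=(20−3·-3)/(111/10)=290/111
row 3: denom=10−3·10/37=340/37; d'=(-23−3·290/111)/(340/37)=-1141/340
row 4: denom=10−2·37/170=813/85; d'=(19−2·-1141/340)/(813/85)=1457/542
back: M4=1457/542
back: M3=-1141/340−37/170·1457/542=-1068/271
back: M2=290/111−10/37·-1068/271=2990/813
back: M1=-3−3/10·2990/813=-1112/271
M: M0=0, M1=-1112/271, M2=2990/813, M3=-1068/271, M4=1457/542, M5=0
seg 0: a=-2, c=M0/2=0, d=(M1−M0)/(6·2)=-278/813, b=Δ0−h0·(2M0+M1)/6=3551/813
seg 1: a=4, c=M1/2=-556/271, d=(M2−M1)/(6·3)=3163/7317, b=Δ1−h1·(2M1+M2)/6=215/813
seg 2: a=-2, c=M2/2=1495/813, d=(M3−M2)/(6·3)=-3097/7317, b=Δ2−h2·(2M2+M3)/6=-304/813
seg 3: a=2, c=M3/2=-534/271, d=(M4−M3)/(6·2)=3593/6504, b=Δ3−h3·(2M3+M4)/6=-625/813
seg 4: a=-3, c=M4/2=1457/1084, d=(M5−M4)/(6·3)=-1457/9756, b=Δ4−h4·(2M4+M5)/6=-3287/1626
t_q=13/2 → seg 2, τ=3/2; S=-2+-304/813·τ+1495/813·τ²+-3097/7317·τ³=321/2168

  seg 0: a=-2 b=3551/813 c=0 d=-278/813
  seg 1: a=4 b=215/813 c=-556/271 d=3163/7317
  seg 2: a=-2 b=-304/813 c=1495/813 d=-3097/7317
  seg 3: a=2 b=-625/813 c=-534/271 d=3593/6504
  seg 4: a=-3 b=-3287/1626 c=1457/1084 d=-1457/9756
S(13/2) = 321/2168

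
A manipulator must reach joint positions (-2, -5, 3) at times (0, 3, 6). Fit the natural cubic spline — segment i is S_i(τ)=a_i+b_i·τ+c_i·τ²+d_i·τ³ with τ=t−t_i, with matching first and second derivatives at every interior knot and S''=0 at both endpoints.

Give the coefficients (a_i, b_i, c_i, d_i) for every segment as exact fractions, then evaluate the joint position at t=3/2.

Δ: Δ0=-1, Δ1=8/3
row 1: diag=12, rhs=22; c'=1/4, d'=11/6
back: M1=11/6
M: M0=0, M1=11/6, M2=0
seg 0: a=-2, c=M0/2=0, d=(M1−M0)/(6·3)=11/108, b=Δ0−h0·(2M0+M1)/6=-23/12
seg 1: a=-5, c=M1/2=11/12, d=(M2−M1)/(6·3)=-11/108, b=Δ1−h1·(2M1+M2)/6=5/6
t_q=3/2 → seg 0, τ=3/2; S=-2+-23/12·τ+0·τ²+11/108·τ³=-145/32

  seg 0: a=-2 b=-23/12 c=0 d=11/108
  seg 1: a=-5 b=5/6 c=11/12 d=-11/108
S(3/2) = -145/32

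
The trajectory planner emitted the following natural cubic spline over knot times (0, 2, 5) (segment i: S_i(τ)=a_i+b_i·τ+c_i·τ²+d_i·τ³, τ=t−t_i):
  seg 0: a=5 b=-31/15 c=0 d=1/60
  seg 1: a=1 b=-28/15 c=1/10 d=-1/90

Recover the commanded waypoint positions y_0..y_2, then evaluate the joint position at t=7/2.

y_0 = S_0(0) = a_0 = 5
y_1 = S_1(0) = a_1 = 1
y_2 = S_1(3) = -4
t_q=7/2 is in segment 1 (τ=3/2); S_1(τ)=-129/80

y_0=5 y_1=1 y_2=-4
S(7/2) = -129/80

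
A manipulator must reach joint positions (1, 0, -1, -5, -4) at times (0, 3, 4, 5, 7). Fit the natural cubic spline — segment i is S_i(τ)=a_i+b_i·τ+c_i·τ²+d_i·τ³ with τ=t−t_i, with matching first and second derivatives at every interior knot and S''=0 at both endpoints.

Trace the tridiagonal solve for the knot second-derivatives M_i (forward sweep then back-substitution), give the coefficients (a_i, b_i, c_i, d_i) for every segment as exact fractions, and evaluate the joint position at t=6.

  seg 0: a=1 b=-485/1068 c=0 d=43/3204
  seg 1: a=0 b=-49/534 c=43/356 d=-1099/1068
  seg 2: a=-1 b=-3137/1068 c=-264/89 d=2033/1068
  seg 3: a=-5 b=-1687/534 c=977/356 d=-977/2136
S(6) = -4181/712

Δ: Δ0=-1/3, Δ1=-1, Δ2=-4, Δ3=1/2
row 1: diag=8, rhs=-4; c'=1/8, d'=-1/2
row 2: denom=4−1·1/8=31/8; d'=(-18−1·-1/2)/(31/8)=-140/31
row 3: denom=6−1·8/31=178/31; d'=(27−1·-140/31)/(178/31)=977/178
back: M3=977/178
back: M2=-140/31−8/31·977/178=-528/89
back: M1=-1/2−1/8·-528/89=43/178
M: M0=0, M1=43/178, M2=-528/89, M3=977/178, M4=0
seg 0: a=1, c=M0/2=0, d=(M1−M0)/(6·3)=43/3204, b=Δ0−h0·(2M0+M1)/6=-485/1068
seg 1: a=0, c=M1/2=43/356, d=(M2−M1)/(6·1)=-1099/1068, b=Δ1−h1·(2M1+M2)/6=-49/534
seg 2: a=-1, c=M2/2=-264/89, d=(M3−M2)/(6·1)=2033/1068, b=Δ2−h2·(2M2+M3)/6=-3137/1068
seg 3: a=-5, c=M3/2=977/356, d=(M4−M3)/(6·2)=-977/2136, b=Δ3−h3·(2M3+M4)/6=-1687/534
t_q=6 → seg 3, τ=1; S=-5+-1687/534·τ+977/356·τ²+-977/2136·τ³=-4181/712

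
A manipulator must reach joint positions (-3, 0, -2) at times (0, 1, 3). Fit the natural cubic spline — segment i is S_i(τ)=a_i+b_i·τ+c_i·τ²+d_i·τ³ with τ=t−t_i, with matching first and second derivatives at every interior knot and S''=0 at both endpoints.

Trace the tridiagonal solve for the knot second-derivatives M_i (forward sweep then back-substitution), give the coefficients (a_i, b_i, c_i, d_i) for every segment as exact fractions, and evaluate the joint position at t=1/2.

Δ: Δ0=3, Δ1=-1
row 1: diag=6, rhs=-24; c'=1/3, d'=-4
back: M1=-4
M: M0=0, M1=-4, M2=0
seg 0: a=-3, c=M0/2=0, d=(M1−M0)/(6·1)=-2/3, b=Δ0−h0·(2M0+M1)/6=11/3
seg 1: a=0, c=M1/2=-2, d=(M2−M1)/(6·2)=1/3, b=Δ1−h1·(2M1+M2)/6=5/3
t_q=1/2 → seg 0, τ=1/2; S=-3+11/3·τ+0·τ²+-2/3·τ³=-5/4

  seg 0: a=-3 b=11/3 c=0 d=-2/3
  seg 1: a=0 b=5/3 c=-2 d=1/3
S(1/2) = -5/4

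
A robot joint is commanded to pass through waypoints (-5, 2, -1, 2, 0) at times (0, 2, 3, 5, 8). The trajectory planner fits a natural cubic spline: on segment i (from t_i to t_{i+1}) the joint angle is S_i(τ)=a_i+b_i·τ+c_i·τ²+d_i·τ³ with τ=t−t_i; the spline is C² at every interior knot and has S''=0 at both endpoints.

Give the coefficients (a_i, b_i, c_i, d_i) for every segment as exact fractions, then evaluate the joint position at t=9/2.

Δ: Δ0=7/2, Δ1=-3, Δ2=3/2, Δ3=-2/3
row 1: diag=6, rhs=-39; c'=1/6, d'=-13/2
row 2: denom=6−1·1/6=35/6; d'=(27−1·-13/2)/(35/6)=201/35
row 3: denom=10−2·12/35=326/35; d'=(-13−2·201/35)/(326/35)=-857/326
back: M3=-857/326
back: M2=201/35−12/35·-857/326=1083/163
back: M1=-13/2−1/6·1083/163=-1240/163
M: M0=0, M1=-1240/163, M2=1083/163, M3=-857/326, M4=0
seg 0: a=-5, c=M0/2=0, d=(M1−M0)/(6·2)=-310/489, b=Δ0−h0·(2M0+M1)/6=5903/978
seg 1: a=2, c=M1/2=-620/163, d=(M2−M1)/(6·1)=2323/978, b=Δ1−h1·(2M1+M2)/6=-1537/978
seg 2: a=-1, c=M2/2=1083/326, d=(M3−M2)/(6·2)=-3023/3912, b=Δ2−h2·(2M2+M3)/6=-1004/489
seg 3: a=2, c=M3/2=-857/652, d=(M4−M3)/(6·3)=857/5868, b=Δ3−h3·(2M3+M4)/6=1919/978
t_q=9/2 → seg 2, τ=3/2; S=-1+-1004/489·τ+1083/326·τ²+-3023/3912·τ³=8209/10432

  seg 0: a=-5 b=5903/978 c=0 d=-310/489
  seg 1: a=2 b=-1537/978 c=-620/163 d=2323/978
  seg 2: a=-1 b=-1004/489 c=1083/326 d=-3023/3912
  seg 3: a=2 b=1919/978 c=-857/652 d=857/5868
S(9/2) = 8209/10432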